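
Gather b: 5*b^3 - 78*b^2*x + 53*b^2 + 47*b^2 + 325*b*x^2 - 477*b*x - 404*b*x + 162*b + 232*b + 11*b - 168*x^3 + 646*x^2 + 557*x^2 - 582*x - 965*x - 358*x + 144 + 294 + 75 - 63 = 5*b^3 + b^2*(100 - 78*x) + b*(325*x^2 - 881*x + 405) - 168*x^3 + 1203*x^2 - 1905*x + 450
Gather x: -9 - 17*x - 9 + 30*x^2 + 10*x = 30*x^2 - 7*x - 18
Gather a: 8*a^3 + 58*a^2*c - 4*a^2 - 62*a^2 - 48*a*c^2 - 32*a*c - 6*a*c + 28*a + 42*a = 8*a^3 + a^2*(58*c - 66) + a*(-48*c^2 - 38*c + 70)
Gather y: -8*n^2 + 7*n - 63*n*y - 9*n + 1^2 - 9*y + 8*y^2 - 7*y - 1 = -8*n^2 - 2*n + 8*y^2 + y*(-63*n - 16)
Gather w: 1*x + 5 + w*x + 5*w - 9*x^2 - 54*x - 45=w*(x + 5) - 9*x^2 - 53*x - 40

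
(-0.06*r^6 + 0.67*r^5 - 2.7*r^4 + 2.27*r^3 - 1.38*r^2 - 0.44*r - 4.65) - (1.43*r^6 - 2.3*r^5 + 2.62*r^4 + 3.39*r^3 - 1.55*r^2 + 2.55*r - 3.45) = -1.49*r^6 + 2.97*r^5 - 5.32*r^4 - 1.12*r^3 + 0.17*r^2 - 2.99*r - 1.2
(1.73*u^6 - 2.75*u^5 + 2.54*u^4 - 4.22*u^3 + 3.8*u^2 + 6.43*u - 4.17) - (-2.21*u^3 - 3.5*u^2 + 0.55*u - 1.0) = 1.73*u^6 - 2.75*u^5 + 2.54*u^4 - 2.01*u^3 + 7.3*u^2 + 5.88*u - 3.17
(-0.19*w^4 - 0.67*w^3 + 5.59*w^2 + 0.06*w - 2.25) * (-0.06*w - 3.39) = 0.0114*w^5 + 0.6843*w^4 + 1.9359*w^3 - 18.9537*w^2 - 0.0684*w + 7.6275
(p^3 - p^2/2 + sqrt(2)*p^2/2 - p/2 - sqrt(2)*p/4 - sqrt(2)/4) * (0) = 0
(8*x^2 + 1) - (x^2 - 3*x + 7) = 7*x^2 + 3*x - 6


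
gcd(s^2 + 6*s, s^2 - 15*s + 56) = 1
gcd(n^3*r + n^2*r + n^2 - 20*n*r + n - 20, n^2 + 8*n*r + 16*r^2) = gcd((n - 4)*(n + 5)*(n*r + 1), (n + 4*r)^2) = 1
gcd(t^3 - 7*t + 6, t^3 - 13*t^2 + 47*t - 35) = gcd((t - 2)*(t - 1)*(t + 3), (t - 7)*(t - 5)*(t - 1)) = t - 1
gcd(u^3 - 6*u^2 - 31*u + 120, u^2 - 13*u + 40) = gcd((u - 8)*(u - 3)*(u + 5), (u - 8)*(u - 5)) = u - 8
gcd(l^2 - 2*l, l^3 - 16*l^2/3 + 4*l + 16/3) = l - 2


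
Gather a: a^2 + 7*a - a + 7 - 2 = a^2 + 6*a + 5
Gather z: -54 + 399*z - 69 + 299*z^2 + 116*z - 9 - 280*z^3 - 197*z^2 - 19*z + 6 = -280*z^3 + 102*z^2 + 496*z - 126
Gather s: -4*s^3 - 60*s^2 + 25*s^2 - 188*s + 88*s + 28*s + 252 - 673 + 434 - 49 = -4*s^3 - 35*s^2 - 72*s - 36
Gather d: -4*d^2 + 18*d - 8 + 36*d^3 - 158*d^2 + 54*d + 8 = 36*d^3 - 162*d^2 + 72*d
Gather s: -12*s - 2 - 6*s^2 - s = -6*s^2 - 13*s - 2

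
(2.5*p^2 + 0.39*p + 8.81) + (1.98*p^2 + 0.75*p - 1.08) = 4.48*p^2 + 1.14*p + 7.73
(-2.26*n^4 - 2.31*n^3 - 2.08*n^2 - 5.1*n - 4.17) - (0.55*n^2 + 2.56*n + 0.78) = -2.26*n^4 - 2.31*n^3 - 2.63*n^2 - 7.66*n - 4.95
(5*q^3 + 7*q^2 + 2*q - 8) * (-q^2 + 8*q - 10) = -5*q^5 + 33*q^4 + 4*q^3 - 46*q^2 - 84*q + 80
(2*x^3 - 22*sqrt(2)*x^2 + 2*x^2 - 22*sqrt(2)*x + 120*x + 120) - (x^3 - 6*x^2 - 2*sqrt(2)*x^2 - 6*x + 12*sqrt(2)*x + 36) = x^3 - 20*sqrt(2)*x^2 + 8*x^2 - 34*sqrt(2)*x + 126*x + 84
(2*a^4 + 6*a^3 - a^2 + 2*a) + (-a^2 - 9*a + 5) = 2*a^4 + 6*a^3 - 2*a^2 - 7*a + 5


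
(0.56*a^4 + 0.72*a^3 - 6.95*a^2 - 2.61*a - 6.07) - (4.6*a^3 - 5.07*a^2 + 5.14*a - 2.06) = 0.56*a^4 - 3.88*a^3 - 1.88*a^2 - 7.75*a - 4.01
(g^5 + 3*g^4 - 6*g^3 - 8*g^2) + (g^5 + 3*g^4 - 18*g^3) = 2*g^5 + 6*g^4 - 24*g^3 - 8*g^2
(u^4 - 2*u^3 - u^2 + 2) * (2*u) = 2*u^5 - 4*u^4 - 2*u^3 + 4*u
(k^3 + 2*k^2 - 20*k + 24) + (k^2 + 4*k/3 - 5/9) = k^3 + 3*k^2 - 56*k/3 + 211/9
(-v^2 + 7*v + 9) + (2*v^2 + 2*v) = v^2 + 9*v + 9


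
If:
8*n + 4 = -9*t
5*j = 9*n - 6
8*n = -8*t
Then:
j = 6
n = 4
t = -4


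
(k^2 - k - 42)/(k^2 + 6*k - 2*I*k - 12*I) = (k - 7)/(k - 2*I)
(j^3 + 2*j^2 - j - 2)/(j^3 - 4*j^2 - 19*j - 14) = (j - 1)/(j - 7)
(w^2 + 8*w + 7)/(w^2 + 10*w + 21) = (w + 1)/(w + 3)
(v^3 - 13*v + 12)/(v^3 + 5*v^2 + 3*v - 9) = (v^2 + v - 12)/(v^2 + 6*v + 9)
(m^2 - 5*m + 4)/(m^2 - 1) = (m - 4)/(m + 1)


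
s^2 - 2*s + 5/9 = (s - 5/3)*(s - 1/3)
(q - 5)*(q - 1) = q^2 - 6*q + 5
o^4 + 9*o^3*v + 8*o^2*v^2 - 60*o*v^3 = o*(o - 2*v)*(o + 5*v)*(o + 6*v)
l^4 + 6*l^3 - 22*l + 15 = (l - 1)^2*(l + 3)*(l + 5)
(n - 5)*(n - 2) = n^2 - 7*n + 10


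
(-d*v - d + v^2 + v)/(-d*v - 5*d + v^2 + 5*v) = (v + 1)/(v + 5)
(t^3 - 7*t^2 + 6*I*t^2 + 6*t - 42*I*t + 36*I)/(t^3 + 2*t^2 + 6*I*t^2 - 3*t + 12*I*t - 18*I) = (t - 6)/(t + 3)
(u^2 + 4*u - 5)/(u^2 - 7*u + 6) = (u + 5)/(u - 6)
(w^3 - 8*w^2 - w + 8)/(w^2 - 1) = w - 8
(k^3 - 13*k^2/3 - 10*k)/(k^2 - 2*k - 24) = k*(3*k + 5)/(3*(k + 4))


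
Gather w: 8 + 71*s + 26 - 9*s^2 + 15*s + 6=-9*s^2 + 86*s + 40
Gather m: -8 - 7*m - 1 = -7*m - 9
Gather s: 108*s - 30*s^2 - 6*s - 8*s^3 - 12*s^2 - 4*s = -8*s^3 - 42*s^2 + 98*s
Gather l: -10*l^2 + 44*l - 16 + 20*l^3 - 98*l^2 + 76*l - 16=20*l^3 - 108*l^2 + 120*l - 32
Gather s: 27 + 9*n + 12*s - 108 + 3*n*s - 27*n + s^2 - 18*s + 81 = -18*n + s^2 + s*(3*n - 6)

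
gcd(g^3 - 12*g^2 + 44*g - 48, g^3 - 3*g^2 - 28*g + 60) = g^2 - 8*g + 12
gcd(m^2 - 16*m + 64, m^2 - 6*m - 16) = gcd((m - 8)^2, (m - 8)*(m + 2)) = m - 8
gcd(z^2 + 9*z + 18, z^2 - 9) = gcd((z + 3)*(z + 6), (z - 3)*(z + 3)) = z + 3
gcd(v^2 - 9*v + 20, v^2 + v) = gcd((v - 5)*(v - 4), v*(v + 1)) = 1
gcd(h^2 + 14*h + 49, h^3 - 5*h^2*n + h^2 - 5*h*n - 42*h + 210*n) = h + 7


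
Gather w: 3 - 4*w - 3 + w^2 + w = w^2 - 3*w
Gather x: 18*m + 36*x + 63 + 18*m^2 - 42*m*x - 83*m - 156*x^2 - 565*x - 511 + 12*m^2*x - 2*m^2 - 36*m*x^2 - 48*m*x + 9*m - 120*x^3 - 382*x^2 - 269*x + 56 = 16*m^2 - 56*m - 120*x^3 + x^2*(-36*m - 538) + x*(12*m^2 - 90*m - 798) - 392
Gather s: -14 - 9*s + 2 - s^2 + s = -s^2 - 8*s - 12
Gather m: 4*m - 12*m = -8*m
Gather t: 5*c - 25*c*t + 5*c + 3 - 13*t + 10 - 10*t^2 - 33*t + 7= 10*c - 10*t^2 + t*(-25*c - 46) + 20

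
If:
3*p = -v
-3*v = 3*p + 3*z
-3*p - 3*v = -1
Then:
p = -1/6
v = 1/2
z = -1/3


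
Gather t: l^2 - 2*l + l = l^2 - l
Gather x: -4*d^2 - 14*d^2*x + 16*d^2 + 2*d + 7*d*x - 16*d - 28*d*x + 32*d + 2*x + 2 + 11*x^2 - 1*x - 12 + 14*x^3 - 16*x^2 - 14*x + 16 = 12*d^2 + 18*d + 14*x^3 - 5*x^2 + x*(-14*d^2 - 21*d - 13) + 6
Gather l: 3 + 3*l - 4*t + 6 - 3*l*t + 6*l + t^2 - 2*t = l*(9 - 3*t) + t^2 - 6*t + 9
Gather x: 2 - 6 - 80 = -84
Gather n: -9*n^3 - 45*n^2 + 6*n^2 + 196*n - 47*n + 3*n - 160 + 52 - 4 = -9*n^3 - 39*n^2 + 152*n - 112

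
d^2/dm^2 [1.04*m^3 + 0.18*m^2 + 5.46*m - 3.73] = 6.24*m + 0.36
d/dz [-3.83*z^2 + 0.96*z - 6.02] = 0.96 - 7.66*z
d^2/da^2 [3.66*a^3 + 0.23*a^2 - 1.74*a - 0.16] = 21.96*a + 0.46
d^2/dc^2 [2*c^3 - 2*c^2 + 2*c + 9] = 12*c - 4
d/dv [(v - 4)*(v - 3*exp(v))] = v - (v - 4)*(3*exp(v) - 1) - 3*exp(v)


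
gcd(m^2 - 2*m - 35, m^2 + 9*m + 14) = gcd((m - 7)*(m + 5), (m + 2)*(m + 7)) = 1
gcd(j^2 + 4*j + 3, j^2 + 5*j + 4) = j + 1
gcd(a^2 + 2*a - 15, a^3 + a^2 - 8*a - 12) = a - 3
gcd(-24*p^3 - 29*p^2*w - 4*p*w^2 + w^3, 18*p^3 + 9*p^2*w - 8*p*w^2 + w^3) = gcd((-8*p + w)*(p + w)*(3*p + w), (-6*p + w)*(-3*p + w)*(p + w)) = p + w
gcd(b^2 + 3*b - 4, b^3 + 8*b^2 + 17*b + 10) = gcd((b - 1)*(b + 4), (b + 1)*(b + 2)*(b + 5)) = 1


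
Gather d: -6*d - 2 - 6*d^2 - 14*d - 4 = -6*d^2 - 20*d - 6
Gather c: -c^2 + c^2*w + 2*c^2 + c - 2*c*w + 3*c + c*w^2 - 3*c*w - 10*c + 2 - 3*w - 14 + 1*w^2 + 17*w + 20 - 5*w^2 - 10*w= c^2*(w + 1) + c*(w^2 - 5*w - 6) - 4*w^2 + 4*w + 8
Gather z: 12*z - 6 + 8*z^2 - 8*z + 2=8*z^2 + 4*z - 4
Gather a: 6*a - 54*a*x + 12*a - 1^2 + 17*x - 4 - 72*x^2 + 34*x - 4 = a*(18 - 54*x) - 72*x^2 + 51*x - 9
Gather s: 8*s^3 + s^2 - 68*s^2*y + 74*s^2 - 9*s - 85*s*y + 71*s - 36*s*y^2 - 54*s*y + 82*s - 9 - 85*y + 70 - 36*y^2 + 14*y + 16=8*s^3 + s^2*(75 - 68*y) + s*(-36*y^2 - 139*y + 144) - 36*y^2 - 71*y + 77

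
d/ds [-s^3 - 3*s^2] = 3*s*(-s - 2)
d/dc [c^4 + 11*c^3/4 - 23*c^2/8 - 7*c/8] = 4*c^3 + 33*c^2/4 - 23*c/4 - 7/8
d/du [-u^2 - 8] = -2*u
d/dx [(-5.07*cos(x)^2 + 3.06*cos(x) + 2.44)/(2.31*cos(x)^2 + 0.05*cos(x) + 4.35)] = (7.3221*cos(x)^2 + 55.3818*cos(x) - 13.189)*sin(x)/(5.3361*cos(x)^4 + 0.231*cos(x)^3 + 20.0995*cos(x)^2 + 0.435*cos(x) + 18.9225)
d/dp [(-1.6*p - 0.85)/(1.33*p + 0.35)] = (0.758765*p + 0.199675)/(1.33*p + 0.35)^3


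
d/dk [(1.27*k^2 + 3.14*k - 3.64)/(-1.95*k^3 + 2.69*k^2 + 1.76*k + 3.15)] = (2.4765*k^4 + 12.246*k^3 - 27.5054*k^2 + 27.5842*k + 16.2974)/(3.8025*k^6 - 10.491*k^5 + 0.3721*k^4 - 2.8162*k^3 + 20.0446*k^2 + 11.088*k + 9.9225)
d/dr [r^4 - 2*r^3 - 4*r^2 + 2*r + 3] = 4*r^3 - 6*r^2 - 8*r + 2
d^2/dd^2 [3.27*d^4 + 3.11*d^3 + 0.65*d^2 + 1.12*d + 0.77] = 39.24*d^2 + 18.66*d + 1.3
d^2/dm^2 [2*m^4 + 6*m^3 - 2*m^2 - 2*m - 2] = 24*m^2 + 36*m - 4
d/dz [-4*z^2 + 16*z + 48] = 16 - 8*z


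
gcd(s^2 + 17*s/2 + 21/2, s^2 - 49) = s + 7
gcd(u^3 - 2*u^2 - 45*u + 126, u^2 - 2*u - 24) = u - 6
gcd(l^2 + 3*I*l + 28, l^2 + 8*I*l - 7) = l + 7*I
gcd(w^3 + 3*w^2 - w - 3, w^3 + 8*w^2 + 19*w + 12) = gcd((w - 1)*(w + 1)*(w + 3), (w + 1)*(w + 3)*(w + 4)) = w^2 + 4*w + 3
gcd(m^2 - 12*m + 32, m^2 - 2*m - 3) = 1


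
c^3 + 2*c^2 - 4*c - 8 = (c - 2)*(c + 2)^2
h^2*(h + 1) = h^3 + h^2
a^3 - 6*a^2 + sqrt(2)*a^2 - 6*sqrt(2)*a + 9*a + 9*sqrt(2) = (a - 3)^2*(a + sqrt(2))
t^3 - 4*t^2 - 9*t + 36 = (t - 4)*(t - 3)*(t + 3)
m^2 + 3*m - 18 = (m - 3)*(m + 6)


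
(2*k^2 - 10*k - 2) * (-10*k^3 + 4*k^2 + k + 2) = -20*k^5 + 108*k^4 - 18*k^3 - 14*k^2 - 22*k - 4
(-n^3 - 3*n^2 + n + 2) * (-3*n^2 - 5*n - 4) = 3*n^5 + 14*n^4 + 16*n^3 + n^2 - 14*n - 8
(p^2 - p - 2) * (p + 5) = p^3 + 4*p^2 - 7*p - 10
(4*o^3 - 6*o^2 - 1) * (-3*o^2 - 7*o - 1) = -12*o^5 - 10*o^4 + 38*o^3 + 9*o^2 + 7*o + 1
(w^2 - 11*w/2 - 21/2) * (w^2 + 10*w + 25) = w^4 + 9*w^3/2 - 81*w^2/2 - 485*w/2 - 525/2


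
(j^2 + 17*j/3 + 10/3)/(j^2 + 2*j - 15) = (j + 2/3)/(j - 3)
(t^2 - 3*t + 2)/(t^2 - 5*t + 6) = (t - 1)/(t - 3)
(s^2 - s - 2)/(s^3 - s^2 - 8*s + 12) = (s + 1)/(s^2 + s - 6)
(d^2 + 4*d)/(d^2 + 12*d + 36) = d*(d + 4)/(d^2 + 12*d + 36)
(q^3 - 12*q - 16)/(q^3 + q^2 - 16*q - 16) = (q^2 + 4*q + 4)/(q^2 + 5*q + 4)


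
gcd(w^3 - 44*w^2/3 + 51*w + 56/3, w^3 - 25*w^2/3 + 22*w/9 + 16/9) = w^2 - 23*w/3 - 8/3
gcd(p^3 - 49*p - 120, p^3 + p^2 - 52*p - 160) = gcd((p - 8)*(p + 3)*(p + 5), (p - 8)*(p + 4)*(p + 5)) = p^2 - 3*p - 40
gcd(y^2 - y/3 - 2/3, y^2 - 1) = y - 1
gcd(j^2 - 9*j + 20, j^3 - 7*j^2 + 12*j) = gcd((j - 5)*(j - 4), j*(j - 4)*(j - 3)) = j - 4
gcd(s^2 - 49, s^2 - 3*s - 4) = 1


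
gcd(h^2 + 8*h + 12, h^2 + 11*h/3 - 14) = h + 6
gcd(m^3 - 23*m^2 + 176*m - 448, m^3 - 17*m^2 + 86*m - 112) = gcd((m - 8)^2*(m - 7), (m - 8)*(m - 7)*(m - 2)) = m^2 - 15*m + 56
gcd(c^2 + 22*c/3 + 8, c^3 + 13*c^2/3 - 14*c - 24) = c^2 + 22*c/3 + 8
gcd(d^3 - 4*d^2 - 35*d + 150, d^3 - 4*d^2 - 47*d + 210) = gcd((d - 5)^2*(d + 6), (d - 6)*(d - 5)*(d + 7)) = d - 5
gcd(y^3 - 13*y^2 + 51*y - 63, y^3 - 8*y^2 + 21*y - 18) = y^2 - 6*y + 9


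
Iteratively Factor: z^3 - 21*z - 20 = (z + 1)*(z^2 - z - 20) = (z - 5)*(z + 1)*(z + 4)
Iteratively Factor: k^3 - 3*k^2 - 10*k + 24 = (k - 2)*(k^2 - k - 12) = (k - 2)*(k + 3)*(k - 4)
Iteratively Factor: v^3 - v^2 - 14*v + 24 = (v + 4)*(v^2 - 5*v + 6) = (v - 3)*(v + 4)*(v - 2)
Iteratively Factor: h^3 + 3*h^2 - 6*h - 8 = (h + 1)*(h^2 + 2*h - 8) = (h - 2)*(h + 1)*(h + 4)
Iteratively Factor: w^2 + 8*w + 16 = (w + 4)*(w + 4)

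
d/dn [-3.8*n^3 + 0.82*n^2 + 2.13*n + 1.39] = -11.4*n^2 + 1.64*n + 2.13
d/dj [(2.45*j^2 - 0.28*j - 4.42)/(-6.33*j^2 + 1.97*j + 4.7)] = (3.0541*j^2 - 32.9272*j + 7.3914)/(40.0689*j^4 - 24.9402*j^3 - 55.6211*j^2 + 18.518*j + 22.09)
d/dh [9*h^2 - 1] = 18*h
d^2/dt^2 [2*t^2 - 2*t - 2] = 4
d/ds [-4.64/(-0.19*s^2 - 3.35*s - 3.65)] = (-1.7632*s - 15.544)/(0.19*s^2 + 3.35*s + 3.65)^2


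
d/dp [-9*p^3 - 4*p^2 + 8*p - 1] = -27*p^2 - 8*p + 8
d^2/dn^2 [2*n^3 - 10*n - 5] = 12*n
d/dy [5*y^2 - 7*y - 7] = 10*y - 7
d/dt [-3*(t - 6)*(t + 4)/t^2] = 6*(-t - 24)/t^3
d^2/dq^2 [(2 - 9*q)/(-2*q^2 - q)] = 4*(18*q^3 - 12*q^2 - 6*q - 1)/(q^3*(8*q^3 + 12*q^2 + 6*q + 1))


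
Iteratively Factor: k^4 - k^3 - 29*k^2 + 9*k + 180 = (k + 3)*(k^3 - 4*k^2 - 17*k + 60) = (k + 3)*(k + 4)*(k^2 - 8*k + 15) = (k - 3)*(k + 3)*(k + 4)*(k - 5)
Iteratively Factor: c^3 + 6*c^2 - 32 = (c + 4)*(c^2 + 2*c - 8) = (c + 4)^2*(c - 2)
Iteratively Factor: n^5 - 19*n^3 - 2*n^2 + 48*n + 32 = (n - 2)*(n^4 + 2*n^3 - 15*n^2 - 32*n - 16) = (n - 4)*(n - 2)*(n^3 + 6*n^2 + 9*n + 4) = (n - 4)*(n - 2)*(n + 1)*(n^2 + 5*n + 4) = (n - 4)*(n - 2)*(n + 1)^2*(n + 4)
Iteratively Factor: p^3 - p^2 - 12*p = (p - 4)*(p^2 + 3*p) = (p - 4)*(p + 3)*(p)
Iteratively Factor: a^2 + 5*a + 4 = (a + 1)*(a + 4)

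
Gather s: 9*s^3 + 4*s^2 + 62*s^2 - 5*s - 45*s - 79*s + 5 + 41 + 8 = 9*s^3 + 66*s^2 - 129*s + 54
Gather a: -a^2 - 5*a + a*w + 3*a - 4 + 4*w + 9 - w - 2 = -a^2 + a*(w - 2) + 3*w + 3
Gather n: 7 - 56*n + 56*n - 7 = 0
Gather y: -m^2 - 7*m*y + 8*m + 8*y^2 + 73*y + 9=-m^2 + 8*m + 8*y^2 + y*(73 - 7*m) + 9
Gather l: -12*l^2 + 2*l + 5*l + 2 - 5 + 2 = -12*l^2 + 7*l - 1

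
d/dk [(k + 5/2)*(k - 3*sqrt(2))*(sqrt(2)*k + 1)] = 3*sqrt(2)*k^2 - 10*k + 5*sqrt(2)*k - 25/2 - 3*sqrt(2)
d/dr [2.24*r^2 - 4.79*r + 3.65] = 4.48*r - 4.79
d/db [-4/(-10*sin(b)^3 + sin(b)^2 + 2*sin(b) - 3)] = 8*(-15*sin(b)^2 + sin(b) + 1)*cos(b)/(10*sin(b)^3 - sin(b)^2 - 2*sin(b) + 3)^2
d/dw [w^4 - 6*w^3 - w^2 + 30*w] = 4*w^3 - 18*w^2 - 2*w + 30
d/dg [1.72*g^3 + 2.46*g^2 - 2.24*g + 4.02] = 5.16*g^2 + 4.92*g - 2.24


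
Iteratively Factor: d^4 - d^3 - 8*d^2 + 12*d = (d)*(d^3 - d^2 - 8*d + 12) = d*(d - 2)*(d^2 + d - 6) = d*(d - 2)^2*(d + 3)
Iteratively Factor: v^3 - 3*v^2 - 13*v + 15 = (v - 5)*(v^2 + 2*v - 3) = (v - 5)*(v + 3)*(v - 1)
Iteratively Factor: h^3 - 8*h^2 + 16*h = (h - 4)*(h^2 - 4*h) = (h - 4)^2*(h)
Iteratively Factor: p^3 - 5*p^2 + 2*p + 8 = (p - 4)*(p^2 - p - 2) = (p - 4)*(p + 1)*(p - 2)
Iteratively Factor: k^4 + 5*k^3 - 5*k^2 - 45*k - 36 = (k + 1)*(k^3 + 4*k^2 - 9*k - 36) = (k + 1)*(k + 4)*(k^2 - 9) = (k + 1)*(k + 3)*(k + 4)*(k - 3)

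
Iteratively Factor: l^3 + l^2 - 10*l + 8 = (l - 2)*(l^2 + 3*l - 4) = (l - 2)*(l - 1)*(l + 4)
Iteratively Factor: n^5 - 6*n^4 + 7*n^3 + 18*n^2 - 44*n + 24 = (n - 2)*(n^4 - 4*n^3 - n^2 + 16*n - 12) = (n - 2)*(n - 1)*(n^3 - 3*n^2 - 4*n + 12) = (n - 2)^2*(n - 1)*(n^2 - n - 6) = (n - 2)^2*(n - 1)*(n + 2)*(n - 3)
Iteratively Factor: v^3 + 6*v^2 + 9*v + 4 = (v + 1)*(v^2 + 5*v + 4) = (v + 1)*(v + 4)*(v + 1)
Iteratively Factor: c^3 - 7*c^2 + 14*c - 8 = (c - 4)*(c^2 - 3*c + 2) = (c - 4)*(c - 1)*(c - 2)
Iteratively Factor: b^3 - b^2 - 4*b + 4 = (b + 2)*(b^2 - 3*b + 2) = (b - 1)*(b + 2)*(b - 2)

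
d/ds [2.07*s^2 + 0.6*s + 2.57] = 4.14*s + 0.6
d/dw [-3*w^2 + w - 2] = 1 - 6*w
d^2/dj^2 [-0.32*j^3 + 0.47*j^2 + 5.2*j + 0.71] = 0.94 - 1.92*j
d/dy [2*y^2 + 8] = 4*y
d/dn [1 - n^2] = -2*n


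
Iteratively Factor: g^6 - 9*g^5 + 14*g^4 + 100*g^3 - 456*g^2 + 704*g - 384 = (g - 3)*(g^5 - 6*g^4 - 4*g^3 + 88*g^2 - 192*g + 128) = (g - 3)*(g - 2)*(g^4 - 4*g^3 - 12*g^2 + 64*g - 64) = (g - 3)*(g - 2)*(g + 4)*(g^3 - 8*g^2 + 20*g - 16) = (g - 3)*(g - 2)^2*(g + 4)*(g^2 - 6*g + 8) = (g - 4)*(g - 3)*(g - 2)^2*(g + 4)*(g - 2)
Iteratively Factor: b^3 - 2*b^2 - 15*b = (b)*(b^2 - 2*b - 15) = b*(b + 3)*(b - 5)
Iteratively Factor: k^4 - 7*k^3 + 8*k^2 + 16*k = (k - 4)*(k^3 - 3*k^2 - 4*k) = (k - 4)^2*(k^2 + k) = k*(k - 4)^2*(k + 1)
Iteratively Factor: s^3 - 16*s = (s - 4)*(s^2 + 4*s) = (s - 4)*(s + 4)*(s)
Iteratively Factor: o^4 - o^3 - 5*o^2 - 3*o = (o)*(o^3 - o^2 - 5*o - 3) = o*(o + 1)*(o^2 - 2*o - 3) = o*(o + 1)^2*(o - 3)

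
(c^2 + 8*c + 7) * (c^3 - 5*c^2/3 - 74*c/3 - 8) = c^5 + 19*c^4/3 - 31*c^3 - 217*c^2 - 710*c/3 - 56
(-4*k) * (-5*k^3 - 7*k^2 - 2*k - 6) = 20*k^4 + 28*k^3 + 8*k^2 + 24*k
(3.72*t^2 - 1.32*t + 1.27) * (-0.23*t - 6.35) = -0.8556*t^3 - 23.3184*t^2 + 8.0899*t - 8.0645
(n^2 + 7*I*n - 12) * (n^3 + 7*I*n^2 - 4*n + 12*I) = n^5 + 14*I*n^4 - 65*n^3 - 100*I*n^2 - 36*n - 144*I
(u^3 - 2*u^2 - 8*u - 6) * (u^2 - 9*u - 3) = u^5 - 11*u^4 + 7*u^3 + 72*u^2 + 78*u + 18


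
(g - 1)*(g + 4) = g^2 + 3*g - 4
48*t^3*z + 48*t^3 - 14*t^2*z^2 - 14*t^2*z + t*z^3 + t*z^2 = (-8*t + z)*(-6*t + z)*(t*z + t)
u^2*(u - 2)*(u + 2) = u^4 - 4*u^2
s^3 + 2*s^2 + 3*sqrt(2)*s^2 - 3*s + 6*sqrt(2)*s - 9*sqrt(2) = (s - 1)*(s + 3)*(s + 3*sqrt(2))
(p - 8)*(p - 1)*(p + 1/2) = p^3 - 17*p^2/2 + 7*p/2 + 4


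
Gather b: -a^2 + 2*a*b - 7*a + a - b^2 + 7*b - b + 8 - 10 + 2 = -a^2 - 6*a - b^2 + b*(2*a + 6)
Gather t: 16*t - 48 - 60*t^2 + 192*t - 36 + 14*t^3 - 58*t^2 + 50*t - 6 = 14*t^3 - 118*t^2 + 258*t - 90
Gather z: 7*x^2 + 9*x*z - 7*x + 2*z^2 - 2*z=7*x^2 - 7*x + 2*z^2 + z*(9*x - 2)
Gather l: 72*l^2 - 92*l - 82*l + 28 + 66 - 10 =72*l^2 - 174*l + 84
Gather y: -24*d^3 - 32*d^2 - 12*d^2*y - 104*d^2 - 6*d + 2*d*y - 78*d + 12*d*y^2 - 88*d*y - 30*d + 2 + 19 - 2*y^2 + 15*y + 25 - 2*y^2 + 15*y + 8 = -24*d^3 - 136*d^2 - 114*d + y^2*(12*d - 4) + y*(-12*d^2 - 86*d + 30) + 54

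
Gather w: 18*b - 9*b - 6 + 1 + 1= 9*b - 4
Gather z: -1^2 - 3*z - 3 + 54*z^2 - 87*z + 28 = 54*z^2 - 90*z + 24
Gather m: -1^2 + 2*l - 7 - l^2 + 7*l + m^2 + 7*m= -l^2 + 9*l + m^2 + 7*m - 8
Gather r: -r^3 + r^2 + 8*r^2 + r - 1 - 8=-r^3 + 9*r^2 + r - 9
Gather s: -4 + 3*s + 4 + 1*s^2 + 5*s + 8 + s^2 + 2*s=2*s^2 + 10*s + 8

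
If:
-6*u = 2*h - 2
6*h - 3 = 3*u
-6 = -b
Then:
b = 6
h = 4/7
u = 1/7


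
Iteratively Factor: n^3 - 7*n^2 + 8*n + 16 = (n + 1)*(n^2 - 8*n + 16) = (n - 4)*(n + 1)*(n - 4)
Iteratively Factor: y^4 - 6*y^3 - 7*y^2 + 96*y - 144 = (y - 3)*(y^3 - 3*y^2 - 16*y + 48) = (y - 3)*(y + 4)*(y^2 - 7*y + 12) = (y - 3)^2*(y + 4)*(y - 4)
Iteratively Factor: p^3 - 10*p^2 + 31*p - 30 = (p - 2)*(p^2 - 8*p + 15) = (p - 3)*(p - 2)*(p - 5)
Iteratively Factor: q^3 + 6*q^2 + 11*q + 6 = (q + 1)*(q^2 + 5*q + 6) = (q + 1)*(q + 3)*(q + 2)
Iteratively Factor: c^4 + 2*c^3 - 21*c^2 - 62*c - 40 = (c + 2)*(c^3 - 21*c - 20) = (c - 5)*(c + 2)*(c^2 + 5*c + 4) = (c - 5)*(c + 1)*(c + 2)*(c + 4)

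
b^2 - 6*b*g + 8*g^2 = (b - 4*g)*(b - 2*g)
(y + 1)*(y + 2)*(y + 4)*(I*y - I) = I*y^4 + 6*I*y^3 + 7*I*y^2 - 6*I*y - 8*I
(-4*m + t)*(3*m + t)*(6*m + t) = -72*m^3 - 18*m^2*t + 5*m*t^2 + t^3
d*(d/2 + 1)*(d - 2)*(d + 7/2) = d^4/2 + 7*d^3/4 - 2*d^2 - 7*d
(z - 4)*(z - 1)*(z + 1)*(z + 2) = z^4 - 2*z^3 - 9*z^2 + 2*z + 8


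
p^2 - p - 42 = (p - 7)*(p + 6)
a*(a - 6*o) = a^2 - 6*a*o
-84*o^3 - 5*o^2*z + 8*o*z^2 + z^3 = (-3*o + z)*(4*o + z)*(7*o + z)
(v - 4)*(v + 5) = v^2 + v - 20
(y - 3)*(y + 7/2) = y^2 + y/2 - 21/2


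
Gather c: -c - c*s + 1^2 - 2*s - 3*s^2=c*(-s - 1) - 3*s^2 - 2*s + 1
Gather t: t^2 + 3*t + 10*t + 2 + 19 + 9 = t^2 + 13*t + 30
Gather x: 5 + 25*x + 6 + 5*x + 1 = 30*x + 12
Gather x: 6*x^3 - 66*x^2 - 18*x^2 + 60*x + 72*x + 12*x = 6*x^3 - 84*x^2 + 144*x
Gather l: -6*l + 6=6 - 6*l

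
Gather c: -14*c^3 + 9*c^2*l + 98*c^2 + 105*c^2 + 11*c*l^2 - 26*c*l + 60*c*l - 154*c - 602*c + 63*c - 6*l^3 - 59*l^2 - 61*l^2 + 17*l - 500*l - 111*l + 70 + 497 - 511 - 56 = -14*c^3 + c^2*(9*l + 203) + c*(11*l^2 + 34*l - 693) - 6*l^3 - 120*l^2 - 594*l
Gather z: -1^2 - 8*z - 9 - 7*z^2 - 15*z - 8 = -7*z^2 - 23*z - 18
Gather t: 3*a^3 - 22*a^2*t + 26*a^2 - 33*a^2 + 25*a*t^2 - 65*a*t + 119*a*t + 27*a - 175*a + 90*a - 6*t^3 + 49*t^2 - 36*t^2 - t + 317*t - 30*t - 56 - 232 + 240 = 3*a^3 - 7*a^2 - 58*a - 6*t^3 + t^2*(25*a + 13) + t*(-22*a^2 + 54*a + 286) - 48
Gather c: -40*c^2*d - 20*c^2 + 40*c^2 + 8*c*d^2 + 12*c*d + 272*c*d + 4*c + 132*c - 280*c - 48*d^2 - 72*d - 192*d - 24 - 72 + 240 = c^2*(20 - 40*d) + c*(8*d^2 + 284*d - 144) - 48*d^2 - 264*d + 144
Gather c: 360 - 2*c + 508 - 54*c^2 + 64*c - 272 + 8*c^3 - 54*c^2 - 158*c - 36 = 8*c^3 - 108*c^2 - 96*c + 560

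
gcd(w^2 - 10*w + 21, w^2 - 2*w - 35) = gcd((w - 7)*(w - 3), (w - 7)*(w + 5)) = w - 7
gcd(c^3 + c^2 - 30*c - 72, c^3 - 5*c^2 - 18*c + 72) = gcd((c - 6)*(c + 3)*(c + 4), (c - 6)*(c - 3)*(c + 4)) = c^2 - 2*c - 24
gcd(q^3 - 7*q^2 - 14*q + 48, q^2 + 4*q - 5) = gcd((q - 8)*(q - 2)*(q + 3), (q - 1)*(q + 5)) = 1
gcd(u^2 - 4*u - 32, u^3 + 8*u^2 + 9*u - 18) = 1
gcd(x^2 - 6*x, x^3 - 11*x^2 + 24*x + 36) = x - 6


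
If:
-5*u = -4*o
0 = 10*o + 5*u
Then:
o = 0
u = 0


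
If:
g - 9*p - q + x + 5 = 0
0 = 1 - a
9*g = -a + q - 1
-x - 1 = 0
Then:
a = 1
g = q/9 - 2/9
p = 34/81 - 8*q/81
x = -1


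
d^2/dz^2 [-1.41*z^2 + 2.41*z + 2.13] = -2.82000000000000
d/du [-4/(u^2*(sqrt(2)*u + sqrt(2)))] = sqrt(2)*(6*u + 4)/(u^3*(u + 1)^2)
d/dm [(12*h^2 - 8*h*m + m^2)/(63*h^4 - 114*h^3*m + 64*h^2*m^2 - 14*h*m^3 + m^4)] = 2*(144*h^4 - 187*h^3*m + 88*h^2*m^2 - 16*h*m^3 + m^4)/(1323*h^7 - 4347*h^6*m + 5571*h^5*m^2 - 3595*h^4*m^3 + 1273*h^3*m^4 - 249*h^2*m^5 + 25*h*m^6 - m^7)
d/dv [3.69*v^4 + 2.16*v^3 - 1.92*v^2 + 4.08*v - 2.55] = 14.76*v^3 + 6.48*v^2 - 3.84*v + 4.08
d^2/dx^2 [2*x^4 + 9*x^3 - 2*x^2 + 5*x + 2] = 24*x^2 + 54*x - 4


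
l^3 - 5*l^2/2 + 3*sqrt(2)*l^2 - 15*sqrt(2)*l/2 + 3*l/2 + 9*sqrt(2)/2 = (l - 3/2)*(l - 1)*(l + 3*sqrt(2))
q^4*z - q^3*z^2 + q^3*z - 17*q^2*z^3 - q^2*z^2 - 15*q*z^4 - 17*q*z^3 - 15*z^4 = (q - 5*z)*(q + z)*(q + 3*z)*(q*z + z)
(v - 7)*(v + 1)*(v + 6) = v^3 - 43*v - 42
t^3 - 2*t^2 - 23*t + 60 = (t - 4)*(t - 3)*(t + 5)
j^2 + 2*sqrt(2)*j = j*(j + 2*sqrt(2))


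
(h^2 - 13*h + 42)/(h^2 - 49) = (h - 6)/(h + 7)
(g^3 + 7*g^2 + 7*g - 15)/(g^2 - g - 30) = (g^2 + 2*g - 3)/(g - 6)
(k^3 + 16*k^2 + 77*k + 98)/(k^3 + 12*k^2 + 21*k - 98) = (k + 2)/(k - 2)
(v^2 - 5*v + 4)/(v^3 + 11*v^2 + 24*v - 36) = (v - 4)/(v^2 + 12*v + 36)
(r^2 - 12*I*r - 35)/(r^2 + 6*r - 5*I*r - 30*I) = (r - 7*I)/(r + 6)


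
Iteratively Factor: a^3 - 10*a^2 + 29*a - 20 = (a - 1)*(a^2 - 9*a + 20) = (a - 5)*(a - 1)*(a - 4)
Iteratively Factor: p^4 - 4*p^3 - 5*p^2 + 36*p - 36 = (p - 2)*(p^3 - 2*p^2 - 9*p + 18) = (p - 2)^2*(p^2 - 9) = (p - 3)*(p - 2)^2*(p + 3)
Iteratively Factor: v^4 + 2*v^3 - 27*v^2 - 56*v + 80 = (v + 4)*(v^3 - 2*v^2 - 19*v + 20) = (v + 4)^2*(v^2 - 6*v + 5) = (v - 1)*(v + 4)^2*(v - 5)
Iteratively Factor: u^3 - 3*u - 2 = (u - 2)*(u^2 + 2*u + 1) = (u - 2)*(u + 1)*(u + 1)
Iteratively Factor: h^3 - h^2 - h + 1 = (h + 1)*(h^2 - 2*h + 1) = (h - 1)*(h + 1)*(h - 1)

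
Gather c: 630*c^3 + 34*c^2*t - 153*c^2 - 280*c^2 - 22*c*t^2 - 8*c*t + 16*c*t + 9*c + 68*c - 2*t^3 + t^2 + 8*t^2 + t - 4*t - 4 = 630*c^3 + c^2*(34*t - 433) + c*(-22*t^2 + 8*t + 77) - 2*t^3 + 9*t^2 - 3*t - 4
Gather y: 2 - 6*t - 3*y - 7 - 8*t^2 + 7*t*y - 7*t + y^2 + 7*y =-8*t^2 - 13*t + y^2 + y*(7*t + 4) - 5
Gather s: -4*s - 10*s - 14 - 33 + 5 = -14*s - 42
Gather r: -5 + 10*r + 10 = 10*r + 5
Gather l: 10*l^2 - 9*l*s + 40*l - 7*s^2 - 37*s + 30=10*l^2 + l*(40 - 9*s) - 7*s^2 - 37*s + 30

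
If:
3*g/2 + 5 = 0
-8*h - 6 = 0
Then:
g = -10/3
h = -3/4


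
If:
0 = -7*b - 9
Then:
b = -9/7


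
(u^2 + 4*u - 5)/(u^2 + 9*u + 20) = (u - 1)/(u + 4)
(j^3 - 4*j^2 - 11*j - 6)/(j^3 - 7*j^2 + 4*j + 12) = (j + 1)/(j - 2)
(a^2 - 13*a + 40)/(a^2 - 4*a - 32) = (a - 5)/(a + 4)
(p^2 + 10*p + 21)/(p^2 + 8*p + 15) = (p + 7)/(p + 5)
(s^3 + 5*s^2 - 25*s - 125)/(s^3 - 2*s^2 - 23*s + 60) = (s^2 - 25)/(s^2 - 7*s + 12)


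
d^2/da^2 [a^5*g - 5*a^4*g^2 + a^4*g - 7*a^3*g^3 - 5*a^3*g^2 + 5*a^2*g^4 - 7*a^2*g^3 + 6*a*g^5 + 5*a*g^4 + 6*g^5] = 2*g*(10*a^3 - 30*a^2*g + 6*a^2 - 21*a*g^2 - 15*a*g + 5*g^3 - 7*g^2)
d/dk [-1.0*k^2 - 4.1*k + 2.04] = -2.0*k - 4.1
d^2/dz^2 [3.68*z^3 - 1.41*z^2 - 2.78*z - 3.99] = 22.08*z - 2.82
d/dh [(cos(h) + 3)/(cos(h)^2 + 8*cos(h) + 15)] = sin(h)/(cos(h) + 5)^2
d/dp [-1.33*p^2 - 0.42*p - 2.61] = -2.66*p - 0.42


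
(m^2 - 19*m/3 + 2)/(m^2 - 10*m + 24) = (m - 1/3)/(m - 4)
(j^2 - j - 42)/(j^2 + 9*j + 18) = (j - 7)/(j + 3)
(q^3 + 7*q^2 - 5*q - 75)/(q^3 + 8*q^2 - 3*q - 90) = (q + 5)/(q + 6)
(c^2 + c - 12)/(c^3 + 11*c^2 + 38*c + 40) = (c - 3)/(c^2 + 7*c + 10)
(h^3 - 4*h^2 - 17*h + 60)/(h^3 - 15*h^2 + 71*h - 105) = (h + 4)/(h - 7)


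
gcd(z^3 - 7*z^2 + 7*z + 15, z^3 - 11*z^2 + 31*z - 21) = z - 3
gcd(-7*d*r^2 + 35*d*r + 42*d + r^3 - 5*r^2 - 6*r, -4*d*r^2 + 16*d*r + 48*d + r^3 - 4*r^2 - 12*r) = r - 6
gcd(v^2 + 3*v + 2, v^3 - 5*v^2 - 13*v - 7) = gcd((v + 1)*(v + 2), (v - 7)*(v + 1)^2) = v + 1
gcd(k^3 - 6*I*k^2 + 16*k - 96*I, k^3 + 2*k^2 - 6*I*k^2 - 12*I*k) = k - 6*I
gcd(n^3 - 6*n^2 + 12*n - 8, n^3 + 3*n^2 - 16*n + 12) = n - 2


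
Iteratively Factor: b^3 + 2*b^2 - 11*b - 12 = (b + 1)*(b^2 + b - 12) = (b - 3)*(b + 1)*(b + 4)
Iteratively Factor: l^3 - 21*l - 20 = (l + 4)*(l^2 - 4*l - 5) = (l + 1)*(l + 4)*(l - 5)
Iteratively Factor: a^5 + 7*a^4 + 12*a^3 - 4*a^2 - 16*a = (a + 4)*(a^4 + 3*a^3 - 4*a) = (a + 2)*(a + 4)*(a^3 + a^2 - 2*a) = a*(a + 2)*(a + 4)*(a^2 + a - 2) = a*(a + 2)^2*(a + 4)*(a - 1)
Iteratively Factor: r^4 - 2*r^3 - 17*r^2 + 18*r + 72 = (r - 3)*(r^3 + r^2 - 14*r - 24) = (r - 3)*(r + 3)*(r^2 - 2*r - 8) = (r - 3)*(r + 2)*(r + 3)*(r - 4)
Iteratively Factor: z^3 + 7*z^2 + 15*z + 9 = (z + 3)*(z^2 + 4*z + 3) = (z + 3)^2*(z + 1)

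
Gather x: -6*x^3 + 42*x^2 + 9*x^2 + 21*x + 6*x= -6*x^3 + 51*x^2 + 27*x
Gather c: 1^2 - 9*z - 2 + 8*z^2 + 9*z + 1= 8*z^2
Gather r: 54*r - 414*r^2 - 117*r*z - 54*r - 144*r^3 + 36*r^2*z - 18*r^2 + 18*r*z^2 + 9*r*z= -144*r^3 + r^2*(36*z - 432) + r*(18*z^2 - 108*z)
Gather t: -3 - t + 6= 3 - t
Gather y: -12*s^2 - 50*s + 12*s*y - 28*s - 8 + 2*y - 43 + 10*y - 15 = -12*s^2 - 78*s + y*(12*s + 12) - 66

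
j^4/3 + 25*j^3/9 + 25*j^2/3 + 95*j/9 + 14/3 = (j/3 + 1)*(j + 1)*(j + 2)*(j + 7/3)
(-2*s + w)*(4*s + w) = -8*s^2 + 2*s*w + w^2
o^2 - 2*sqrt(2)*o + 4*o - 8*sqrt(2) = (o + 4)*(o - 2*sqrt(2))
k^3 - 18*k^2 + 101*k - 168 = (k - 8)*(k - 7)*(k - 3)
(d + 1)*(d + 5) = d^2 + 6*d + 5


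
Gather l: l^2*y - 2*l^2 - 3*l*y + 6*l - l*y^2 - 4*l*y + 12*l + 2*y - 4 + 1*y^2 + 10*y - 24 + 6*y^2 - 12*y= l^2*(y - 2) + l*(-y^2 - 7*y + 18) + 7*y^2 - 28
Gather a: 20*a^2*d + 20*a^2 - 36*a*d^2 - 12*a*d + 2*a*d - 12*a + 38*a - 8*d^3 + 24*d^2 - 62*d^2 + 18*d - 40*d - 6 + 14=a^2*(20*d + 20) + a*(-36*d^2 - 10*d + 26) - 8*d^3 - 38*d^2 - 22*d + 8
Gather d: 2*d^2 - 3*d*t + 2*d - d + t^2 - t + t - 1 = 2*d^2 + d*(1 - 3*t) + t^2 - 1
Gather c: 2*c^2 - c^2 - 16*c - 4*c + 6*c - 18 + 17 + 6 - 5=c^2 - 14*c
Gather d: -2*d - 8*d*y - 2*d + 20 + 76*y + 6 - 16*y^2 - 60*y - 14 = d*(-8*y - 4) - 16*y^2 + 16*y + 12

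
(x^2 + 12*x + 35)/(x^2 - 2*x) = (x^2 + 12*x + 35)/(x*(x - 2))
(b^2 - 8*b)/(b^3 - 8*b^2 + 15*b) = (b - 8)/(b^2 - 8*b + 15)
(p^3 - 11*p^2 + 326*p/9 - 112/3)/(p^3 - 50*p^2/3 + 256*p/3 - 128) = (p - 7/3)/(p - 8)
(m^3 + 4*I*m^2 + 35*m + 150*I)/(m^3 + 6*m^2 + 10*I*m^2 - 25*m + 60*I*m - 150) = (m - 6*I)/(m + 6)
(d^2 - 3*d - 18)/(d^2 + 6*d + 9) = (d - 6)/(d + 3)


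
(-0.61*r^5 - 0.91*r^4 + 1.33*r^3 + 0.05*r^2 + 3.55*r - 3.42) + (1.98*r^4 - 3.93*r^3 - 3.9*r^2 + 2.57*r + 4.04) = -0.61*r^5 + 1.07*r^4 - 2.6*r^3 - 3.85*r^2 + 6.12*r + 0.62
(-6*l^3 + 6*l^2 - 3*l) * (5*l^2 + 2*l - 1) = -30*l^5 + 18*l^4 + 3*l^3 - 12*l^2 + 3*l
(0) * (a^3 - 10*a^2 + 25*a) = 0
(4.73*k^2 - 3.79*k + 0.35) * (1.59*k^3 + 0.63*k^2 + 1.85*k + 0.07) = 7.5207*k^5 - 3.0462*k^4 + 6.9193*k^3 - 6.4599*k^2 + 0.3822*k + 0.0245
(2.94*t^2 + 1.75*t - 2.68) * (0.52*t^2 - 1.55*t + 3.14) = 1.5288*t^4 - 3.647*t^3 + 5.1255*t^2 + 9.649*t - 8.4152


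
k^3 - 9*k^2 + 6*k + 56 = (k - 7)*(k - 4)*(k + 2)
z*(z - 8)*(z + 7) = z^3 - z^2 - 56*z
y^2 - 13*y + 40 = (y - 8)*(y - 5)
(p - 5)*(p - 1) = p^2 - 6*p + 5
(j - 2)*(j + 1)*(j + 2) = j^3 + j^2 - 4*j - 4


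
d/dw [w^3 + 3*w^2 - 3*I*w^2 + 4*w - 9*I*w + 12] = 3*w^2 + 6*w*(1 - I) + 4 - 9*I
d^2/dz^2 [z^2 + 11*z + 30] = 2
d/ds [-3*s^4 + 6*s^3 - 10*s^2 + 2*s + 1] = -12*s^3 + 18*s^2 - 20*s + 2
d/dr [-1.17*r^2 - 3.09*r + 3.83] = -2.34*r - 3.09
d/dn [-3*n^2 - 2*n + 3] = -6*n - 2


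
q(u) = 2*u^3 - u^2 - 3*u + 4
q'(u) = 6*u^2 - 2*u - 3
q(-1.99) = -9.75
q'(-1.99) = 24.74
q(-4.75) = -218.66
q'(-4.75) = 141.88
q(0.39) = 2.80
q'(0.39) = -2.87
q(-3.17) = -60.25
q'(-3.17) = 63.63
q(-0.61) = 5.00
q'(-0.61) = 0.45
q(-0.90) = 4.43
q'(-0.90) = 3.66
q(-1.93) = -8.31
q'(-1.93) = 23.21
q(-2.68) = -33.64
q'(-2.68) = 45.45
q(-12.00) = -3560.00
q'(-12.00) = 885.00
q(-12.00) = -3560.00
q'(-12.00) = 885.00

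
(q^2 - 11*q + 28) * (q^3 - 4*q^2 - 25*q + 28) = q^5 - 15*q^4 + 47*q^3 + 191*q^2 - 1008*q + 784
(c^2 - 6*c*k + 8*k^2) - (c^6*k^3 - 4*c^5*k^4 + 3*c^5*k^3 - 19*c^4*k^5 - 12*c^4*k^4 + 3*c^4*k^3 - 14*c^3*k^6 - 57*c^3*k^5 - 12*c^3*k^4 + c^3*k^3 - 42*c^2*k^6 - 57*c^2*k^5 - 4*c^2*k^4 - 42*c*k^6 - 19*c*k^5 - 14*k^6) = -c^6*k^3 + 4*c^5*k^4 - 3*c^5*k^3 + 19*c^4*k^5 + 12*c^4*k^4 - 3*c^4*k^3 + 14*c^3*k^6 + 57*c^3*k^5 + 12*c^3*k^4 - c^3*k^3 + 42*c^2*k^6 + 57*c^2*k^5 + 4*c^2*k^4 + c^2 + 42*c*k^6 + 19*c*k^5 - 6*c*k + 14*k^6 + 8*k^2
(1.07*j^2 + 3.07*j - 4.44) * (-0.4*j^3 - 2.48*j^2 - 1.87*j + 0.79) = -0.428*j^5 - 3.8816*j^4 - 7.8385*j^3 + 6.1156*j^2 + 10.7281*j - 3.5076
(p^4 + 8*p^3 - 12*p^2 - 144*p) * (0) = 0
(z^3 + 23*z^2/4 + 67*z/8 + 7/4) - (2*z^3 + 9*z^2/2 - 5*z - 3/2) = -z^3 + 5*z^2/4 + 107*z/8 + 13/4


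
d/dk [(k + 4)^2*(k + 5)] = (k + 4)*(3*k + 14)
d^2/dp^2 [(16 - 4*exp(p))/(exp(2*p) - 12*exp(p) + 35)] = 4*(-exp(4*p) + 4*exp(3*p) + 66*exp(2*p) - 404*exp(p) + 455)*exp(p)/(exp(6*p) - 36*exp(5*p) + 537*exp(4*p) - 4248*exp(3*p) + 18795*exp(2*p) - 44100*exp(p) + 42875)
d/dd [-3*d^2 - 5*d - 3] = -6*d - 5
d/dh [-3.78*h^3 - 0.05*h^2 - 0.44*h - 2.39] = -11.34*h^2 - 0.1*h - 0.44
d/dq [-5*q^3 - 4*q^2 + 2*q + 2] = -15*q^2 - 8*q + 2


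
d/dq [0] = 0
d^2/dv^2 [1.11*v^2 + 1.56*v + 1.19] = 2.22000000000000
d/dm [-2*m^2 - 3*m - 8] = -4*m - 3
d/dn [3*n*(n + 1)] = 6*n + 3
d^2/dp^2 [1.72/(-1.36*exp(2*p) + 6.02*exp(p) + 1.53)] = (1.72*(2.72*exp(p) - 6.02)*(5.44*exp(p) - 12.04)*exp(p) + (9.3568*exp(p) - 10.3544)*(-1.36*exp(2*p) + 6.02*exp(p) + 1.53))*exp(p)/(-1.36*exp(2*p) + 6.02*exp(p) + 1.53)^3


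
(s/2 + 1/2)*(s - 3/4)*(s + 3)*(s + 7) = s^4/2 + 41*s^3/8 + 91*s^2/8 - 9*s/8 - 63/8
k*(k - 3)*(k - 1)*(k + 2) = k^4 - 2*k^3 - 5*k^2 + 6*k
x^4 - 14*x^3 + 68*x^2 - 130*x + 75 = (x - 5)^2*(x - 3)*(x - 1)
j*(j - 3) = j^2 - 3*j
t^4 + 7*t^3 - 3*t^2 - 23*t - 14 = (t - 2)*(t + 1)^2*(t + 7)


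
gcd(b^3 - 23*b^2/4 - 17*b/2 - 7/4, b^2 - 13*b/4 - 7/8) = b + 1/4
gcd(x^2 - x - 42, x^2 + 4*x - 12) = x + 6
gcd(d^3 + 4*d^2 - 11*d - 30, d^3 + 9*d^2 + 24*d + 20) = d^2 + 7*d + 10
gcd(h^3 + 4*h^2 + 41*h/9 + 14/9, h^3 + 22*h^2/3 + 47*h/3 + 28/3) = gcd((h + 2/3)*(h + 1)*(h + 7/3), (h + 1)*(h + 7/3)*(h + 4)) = h^2 + 10*h/3 + 7/3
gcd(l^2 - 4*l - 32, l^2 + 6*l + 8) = l + 4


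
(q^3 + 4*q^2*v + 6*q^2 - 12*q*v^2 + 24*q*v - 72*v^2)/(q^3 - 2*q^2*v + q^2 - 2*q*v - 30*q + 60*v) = (q + 6*v)/(q - 5)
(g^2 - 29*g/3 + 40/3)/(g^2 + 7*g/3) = (3*g^2 - 29*g + 40)/(g*(3*g + 7))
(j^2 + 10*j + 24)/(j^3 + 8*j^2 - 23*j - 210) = (j + 4)/(j^2 + 2*j - 35)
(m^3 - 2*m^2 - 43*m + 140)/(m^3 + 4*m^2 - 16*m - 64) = (m^2 + 2*m - 35)/(m^2 + 8*m + 16)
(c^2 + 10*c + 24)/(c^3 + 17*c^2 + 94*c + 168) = 1/(c + 7)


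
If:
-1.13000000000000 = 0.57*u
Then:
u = -1.98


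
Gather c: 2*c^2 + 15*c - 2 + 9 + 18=2*c^2 + 15*c + 25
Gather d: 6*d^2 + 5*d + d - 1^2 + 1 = 6*d^2 + 6*d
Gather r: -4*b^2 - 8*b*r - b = -4*b^2 - 8*b*r - b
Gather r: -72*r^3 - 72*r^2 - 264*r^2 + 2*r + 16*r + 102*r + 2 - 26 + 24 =-72*r^3 - 336*r^2 + 120*r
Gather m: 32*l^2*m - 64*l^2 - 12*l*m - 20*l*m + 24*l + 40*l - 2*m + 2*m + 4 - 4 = -64*l^2 + 64*l + m*(32*l^2 - 32*l)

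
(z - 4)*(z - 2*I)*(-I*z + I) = -I*z^3 - 2*z^2 + 5*I*z^2 + 10*z - 4*I*z - 8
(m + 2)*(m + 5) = m^2 + 7*m + 10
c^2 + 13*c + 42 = (c + 6)*(c + 7)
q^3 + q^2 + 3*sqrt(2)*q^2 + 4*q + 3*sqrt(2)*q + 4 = (q + 1)*(q + sqrt(2))*(q + 2*sqrt(2))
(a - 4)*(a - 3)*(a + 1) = a^3 - 6*a^2 + 5*a + 12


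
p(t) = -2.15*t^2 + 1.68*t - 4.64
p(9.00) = -163.67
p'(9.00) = -37.02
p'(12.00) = -49.92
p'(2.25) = -8.00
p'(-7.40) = 33.50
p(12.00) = -294.08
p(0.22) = -4.37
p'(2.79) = -10.32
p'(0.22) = 0.73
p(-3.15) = -31.27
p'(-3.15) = 15.22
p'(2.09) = -7.31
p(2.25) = -11.74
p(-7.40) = -134.81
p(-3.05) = -29.76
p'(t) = 1.68 - 4.3*t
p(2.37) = -12.73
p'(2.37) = -8.51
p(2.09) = -10.52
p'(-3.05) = 14.80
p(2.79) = -16.69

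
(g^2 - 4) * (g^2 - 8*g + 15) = g^4 - 8*g^3 + 11*g^2 + 32*g - 60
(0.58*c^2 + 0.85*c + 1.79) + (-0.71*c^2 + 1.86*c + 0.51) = -0.13*c^2 + 2.71*c + 2.3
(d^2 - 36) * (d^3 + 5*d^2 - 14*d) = d^5 + 5*d^4 - 50*d^3 - 180*d^2 + 504*d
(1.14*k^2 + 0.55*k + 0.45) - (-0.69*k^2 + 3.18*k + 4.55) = 1.83*k^2 - 2.63*k - 4.1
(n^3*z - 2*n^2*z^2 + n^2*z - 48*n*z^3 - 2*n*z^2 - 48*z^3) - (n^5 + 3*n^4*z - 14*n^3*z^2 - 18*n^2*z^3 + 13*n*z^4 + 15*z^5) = -n^5 - 3*n^4*z + 14*n^3*z^2 + n^3*z + 18*n^2*z^3 - 2*n^2*z^2 + n^2*z - 13*n*z^4 - 48*n*z^3 - 2*n*z^2 - 15*z^5 - 48*z^3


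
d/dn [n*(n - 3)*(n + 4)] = 3*n^2 + 2*n - 12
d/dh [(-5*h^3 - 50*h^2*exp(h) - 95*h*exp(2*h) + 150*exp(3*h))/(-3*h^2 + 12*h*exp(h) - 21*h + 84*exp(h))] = 5*((h^2 - 4*h*exp(h) + 7*h - 28*exp(h))*(10*h^2*exp(h) + 3*h^2 + 38*h*exp(2*h) + 20*h*exp(h) - 90*exp(3*h) + 19*exp(2*h)) + (h^3 + 10*h^2*exp(h) + 19*h*exp(2*h) - 30*exp(3*h))*(4*h*exp(h) - 2*h + 32*exp(h) - 7))/(3*(h^2 - 4*h*exp(h) + 7*h - 28*exp(h))^2)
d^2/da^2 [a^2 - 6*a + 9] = 2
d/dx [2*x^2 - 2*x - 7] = 4*x - 2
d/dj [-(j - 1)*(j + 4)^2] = (-3*j - 2)*(j + 4)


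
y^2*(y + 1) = y^3 + y^2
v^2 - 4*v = v*(v - 4)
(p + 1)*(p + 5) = p^2 + 6*p + 5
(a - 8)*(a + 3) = a^2 - 5*a - 24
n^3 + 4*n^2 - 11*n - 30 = (n - 3)*(n + 2)*(n + 5)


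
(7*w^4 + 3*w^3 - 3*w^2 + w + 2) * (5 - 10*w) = -70*w^5 + 5*w^4 + 45*w^3 - 25*w^2 - 15*w + 10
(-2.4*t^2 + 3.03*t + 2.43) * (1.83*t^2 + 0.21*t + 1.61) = -4.392*t^4 + 5.0409*t^3 + 1.2192*t^2 + 5.3886*t + 3.9123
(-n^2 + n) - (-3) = -n^2 + n + 3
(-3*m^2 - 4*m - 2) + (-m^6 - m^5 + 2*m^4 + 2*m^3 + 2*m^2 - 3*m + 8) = -m^6 - m^5 + 2*m^4 + 2*m^3 - m^2 - 7*m + 6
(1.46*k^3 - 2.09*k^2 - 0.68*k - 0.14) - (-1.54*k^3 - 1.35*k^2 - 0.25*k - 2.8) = 3.0*k^3 - 0.74*k^2 - 0.43*k + 2.66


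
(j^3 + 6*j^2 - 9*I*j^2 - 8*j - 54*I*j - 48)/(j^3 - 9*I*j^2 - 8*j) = (j + 6)/j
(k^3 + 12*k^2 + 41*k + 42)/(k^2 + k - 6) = (k^2 + 9*k + 14)/(k - 2)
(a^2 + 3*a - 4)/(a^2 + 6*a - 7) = (a + 4)/(a + 7)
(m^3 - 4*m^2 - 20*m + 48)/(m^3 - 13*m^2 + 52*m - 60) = (m + 4)/(m - 5)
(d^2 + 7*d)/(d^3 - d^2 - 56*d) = 1/(d - 8)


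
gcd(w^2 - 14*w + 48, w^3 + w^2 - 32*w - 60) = w - 6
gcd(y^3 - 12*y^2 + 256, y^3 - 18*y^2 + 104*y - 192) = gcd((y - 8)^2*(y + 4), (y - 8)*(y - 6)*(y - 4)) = y - 8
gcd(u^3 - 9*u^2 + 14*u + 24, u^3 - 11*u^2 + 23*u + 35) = u + 1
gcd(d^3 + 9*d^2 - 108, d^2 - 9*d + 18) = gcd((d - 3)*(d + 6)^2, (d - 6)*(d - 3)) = d - 3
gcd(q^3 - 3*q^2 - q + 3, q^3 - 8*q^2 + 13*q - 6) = q - 1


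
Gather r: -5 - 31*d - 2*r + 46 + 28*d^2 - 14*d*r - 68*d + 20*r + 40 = 28*d^2 - 99*d + r*(18 - 14*d) + 81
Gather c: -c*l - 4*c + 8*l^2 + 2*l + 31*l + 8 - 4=c*(-l - 4) + 8*l^2 + 33*l + 4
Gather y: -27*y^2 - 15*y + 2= -27*y^2 - 15*y + 2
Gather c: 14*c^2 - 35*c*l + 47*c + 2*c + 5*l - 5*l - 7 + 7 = 14*c^2 + c*(49 - 35*l)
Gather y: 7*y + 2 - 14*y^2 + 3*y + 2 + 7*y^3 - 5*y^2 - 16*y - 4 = 7*y^3 - 19*y^2 - 6*y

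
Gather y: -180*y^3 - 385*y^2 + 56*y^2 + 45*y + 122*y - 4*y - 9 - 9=-180*y^3 - 329*y^2 + 163*y - 18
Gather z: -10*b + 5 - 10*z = -10*b - 10*z + 5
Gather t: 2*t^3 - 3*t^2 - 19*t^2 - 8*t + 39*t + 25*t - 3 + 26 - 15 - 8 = 2*t^3 - 22*t^2 + 56*t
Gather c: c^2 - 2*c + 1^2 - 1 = c^2 - 2*c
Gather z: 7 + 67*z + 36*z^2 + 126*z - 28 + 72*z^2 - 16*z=108*z^2 + 177*z - 21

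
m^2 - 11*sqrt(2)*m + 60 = (m - 6*sqrt(2))*(m - 5*sqrt(2))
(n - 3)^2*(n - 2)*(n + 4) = n^4 - 4*n^3 - 11*n^2 + 66*n - 72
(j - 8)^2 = j^2 - 16*j + 64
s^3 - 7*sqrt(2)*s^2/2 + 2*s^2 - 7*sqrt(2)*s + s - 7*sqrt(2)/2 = (s + 1)^2*(s - 7*sqrt(2)/2)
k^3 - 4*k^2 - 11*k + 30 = (k - 5)*(k - 2)*(k + 3)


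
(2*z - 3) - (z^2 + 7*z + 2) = -z^2 - 5*z - 5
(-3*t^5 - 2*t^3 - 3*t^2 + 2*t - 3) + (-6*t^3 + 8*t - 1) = -3*t^5 - 8*t^3 - 3*t^2 + 10*t - 4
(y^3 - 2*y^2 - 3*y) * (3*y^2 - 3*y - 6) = 3*y^5 - 9*y^4 - 9*y^3 + 21*y^2 + 18*y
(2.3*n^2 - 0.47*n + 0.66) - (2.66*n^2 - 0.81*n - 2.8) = -0.36*n^2 + 0.34*n + 3.46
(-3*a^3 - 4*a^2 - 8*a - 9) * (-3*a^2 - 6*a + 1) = 9*a^5 + 30*a^4 + 45*a^3 + 71*a^2 + 46*a - 9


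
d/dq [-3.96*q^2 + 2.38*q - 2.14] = 2.38 - 7.92*q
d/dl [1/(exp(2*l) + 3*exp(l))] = (-2*exp(l) - 3)*exp(-l)/(exp(l) + 3)^2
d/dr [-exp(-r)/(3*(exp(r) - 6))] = 2*(exp(r) - 3)*exp(-r)/(3*(exp(r) - 6)^2)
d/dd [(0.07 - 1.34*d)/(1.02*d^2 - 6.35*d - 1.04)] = (1.3668*d^2 - 0.142799999999999*d + 1.8381)/(1.0404*d^4 - 12.954*d^3 + 38.2009*d^2 + 13.208*d + 1.0816)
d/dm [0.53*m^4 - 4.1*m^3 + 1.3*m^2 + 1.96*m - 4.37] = 2.12*m^3 - 12.3*m^2 + 2.6*m + 1.96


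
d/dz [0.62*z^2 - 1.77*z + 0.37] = 1.24*z - 1.77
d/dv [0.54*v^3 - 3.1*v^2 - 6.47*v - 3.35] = 1.62*v^2 - 6.2*v - 6.47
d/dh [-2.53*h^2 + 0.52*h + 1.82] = 0.52 - 5.06*h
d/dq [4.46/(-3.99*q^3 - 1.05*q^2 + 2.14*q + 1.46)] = (53.3862*q^2 + 9.366*q - 9.5444)/(3.99*q^3 + 1.05*q^2 - 2.14*q - 1.46)^2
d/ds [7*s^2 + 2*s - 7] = 14*s + 2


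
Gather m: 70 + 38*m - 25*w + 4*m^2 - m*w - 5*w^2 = 4*m^2 + m*(38 - w) - 5*w^2 - 25*w + 70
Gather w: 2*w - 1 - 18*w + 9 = 8 - 16*w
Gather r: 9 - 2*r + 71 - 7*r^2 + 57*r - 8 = -7*r^2 + 55*r + 72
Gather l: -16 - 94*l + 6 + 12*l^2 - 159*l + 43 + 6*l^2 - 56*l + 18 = 18*l^2 - 309*l + 51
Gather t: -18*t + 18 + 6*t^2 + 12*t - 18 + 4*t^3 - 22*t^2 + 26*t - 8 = 4*t^3 - 16*t^2 + 20*t - 8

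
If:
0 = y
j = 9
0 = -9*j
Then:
No Solution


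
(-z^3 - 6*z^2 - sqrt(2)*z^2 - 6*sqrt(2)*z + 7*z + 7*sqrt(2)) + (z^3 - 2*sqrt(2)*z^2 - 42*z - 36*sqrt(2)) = -6*z^2 - 3*sqrt(2)*z^2 - 35*z - 6*sqrt(2)*z - 29*sqrt(2)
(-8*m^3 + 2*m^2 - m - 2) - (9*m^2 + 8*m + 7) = -8*m^3 - 7*m^2 - 9*m - 9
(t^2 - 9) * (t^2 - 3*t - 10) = t^4 - 3*t^3 - 19*t^2 + 27*t + 90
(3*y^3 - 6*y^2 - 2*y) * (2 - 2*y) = -6*y^4 + 18*y^3 - 8*y^2 - 4*y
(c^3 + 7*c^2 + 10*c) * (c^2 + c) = c^5 + 8*c^4 + 17*c^3 + 10*c^2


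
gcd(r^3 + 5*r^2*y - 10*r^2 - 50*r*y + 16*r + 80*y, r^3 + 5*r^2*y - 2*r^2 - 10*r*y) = r^2 + 5*r*y - 2*r - 10*y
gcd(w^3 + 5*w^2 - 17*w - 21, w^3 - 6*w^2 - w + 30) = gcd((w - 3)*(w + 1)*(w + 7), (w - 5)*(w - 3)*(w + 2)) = w - 3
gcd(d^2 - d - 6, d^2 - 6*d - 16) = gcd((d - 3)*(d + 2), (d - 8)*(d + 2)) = d + 2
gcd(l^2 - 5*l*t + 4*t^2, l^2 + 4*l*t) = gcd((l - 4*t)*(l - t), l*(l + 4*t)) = 1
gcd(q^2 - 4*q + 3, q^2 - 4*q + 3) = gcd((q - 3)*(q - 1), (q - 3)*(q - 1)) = q^2 - 4*q + 3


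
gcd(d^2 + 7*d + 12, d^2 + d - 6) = d + 3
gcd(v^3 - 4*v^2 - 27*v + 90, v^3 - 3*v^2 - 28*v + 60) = v^2 - v - 30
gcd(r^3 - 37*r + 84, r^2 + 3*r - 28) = r^2 + 3*r - 28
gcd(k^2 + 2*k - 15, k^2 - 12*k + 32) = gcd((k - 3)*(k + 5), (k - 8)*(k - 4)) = 1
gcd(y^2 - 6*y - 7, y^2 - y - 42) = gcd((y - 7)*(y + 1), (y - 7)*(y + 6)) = y - 7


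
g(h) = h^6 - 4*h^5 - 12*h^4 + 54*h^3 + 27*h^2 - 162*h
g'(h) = 6*h^5 - 20*h^4 - 48*h^3 + 162*h^2 + 54*h - 162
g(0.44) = -61.96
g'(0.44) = -111.62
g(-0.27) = 44.59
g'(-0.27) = -163.94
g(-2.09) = -22.57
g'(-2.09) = 250.11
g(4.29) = 422.28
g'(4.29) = 1205.55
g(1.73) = -62.52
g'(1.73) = 81.57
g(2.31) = -17.37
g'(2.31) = 60.69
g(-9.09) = 693595.57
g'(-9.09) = -460129.43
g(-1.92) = 19.76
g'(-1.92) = 242.91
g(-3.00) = 0.00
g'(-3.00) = -648.00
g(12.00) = 1837080.00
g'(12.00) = 1019142.00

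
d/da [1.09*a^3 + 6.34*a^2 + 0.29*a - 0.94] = 3.27*a^2 + 12.68*a + 0.29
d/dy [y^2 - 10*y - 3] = 2*y - 10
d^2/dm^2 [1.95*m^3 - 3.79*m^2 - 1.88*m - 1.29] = 11.7*m - 7.58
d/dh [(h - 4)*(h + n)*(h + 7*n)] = 3*h^2 + 16*h*n - 8*h + 7*n^2 - 32*n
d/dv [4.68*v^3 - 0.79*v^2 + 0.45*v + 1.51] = 14.04*v^2 - 1.58*v + 0.45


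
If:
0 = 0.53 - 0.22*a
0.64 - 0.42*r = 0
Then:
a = 2.41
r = 1.52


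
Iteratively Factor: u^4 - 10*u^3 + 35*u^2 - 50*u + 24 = (u - 1)*(u^3 - 9*u^2 + 26*u - 24) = (u - 2)*(u - 1)*(u^2 - 7*u + 12) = (u - 3)*(u - 2)*(u - 1)*(u - 4)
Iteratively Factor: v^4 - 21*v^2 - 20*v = (v + 4)*(v^3 - 4*v^2 - 5*v) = (v + 1)*(v + 4)*(v^2 - 5*v) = v*(v + 1)*(v + 4)*(v - 5)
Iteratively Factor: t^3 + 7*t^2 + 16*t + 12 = (t + 2)*(t^2 + 5*t + 6) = (t + 2)*(t + 3)*(t + 2)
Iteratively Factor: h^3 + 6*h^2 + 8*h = (h + 4)*(h^2 + 2*h) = (h + 2)*(h + 4)*(h)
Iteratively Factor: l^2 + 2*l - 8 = (l + 4)*(l - 2)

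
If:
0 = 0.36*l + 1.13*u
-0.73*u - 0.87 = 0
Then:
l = 3.74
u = -1.19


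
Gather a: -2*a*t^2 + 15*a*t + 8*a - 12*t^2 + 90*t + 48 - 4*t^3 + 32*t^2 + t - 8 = a*(-2*t^2 + 15*t + 8) - 4*t^3 + 20*t^2 + 91*t + 40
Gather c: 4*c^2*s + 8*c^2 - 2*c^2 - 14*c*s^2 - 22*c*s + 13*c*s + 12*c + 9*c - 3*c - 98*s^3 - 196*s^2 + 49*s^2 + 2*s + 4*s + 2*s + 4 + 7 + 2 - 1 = c^2*(4*s + 6) + c*(-14*s^2 - 9*s + 18) - 98*s^3 - 147*s^2 + 8*s + 12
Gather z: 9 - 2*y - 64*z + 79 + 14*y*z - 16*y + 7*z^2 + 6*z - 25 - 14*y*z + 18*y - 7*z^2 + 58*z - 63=0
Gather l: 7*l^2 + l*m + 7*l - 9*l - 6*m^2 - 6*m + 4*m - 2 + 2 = 7*l^2 + l*(m - 2) - 6*m^2 - 2*m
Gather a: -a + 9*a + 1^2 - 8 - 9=8*a - 16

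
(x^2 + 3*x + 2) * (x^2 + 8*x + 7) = x^4 + 11*x^3 + 33*x^2 + 37*x + 14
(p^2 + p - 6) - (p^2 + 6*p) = -5*p - 6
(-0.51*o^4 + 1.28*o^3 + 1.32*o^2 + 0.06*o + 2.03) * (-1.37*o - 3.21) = 0.6987*o^5 - 0.1165*o^4 - 5.9172*o^3 - 4.3194*o^2 - 2.9737*o - 6.5163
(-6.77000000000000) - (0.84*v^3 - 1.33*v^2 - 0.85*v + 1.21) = -0.84*v^3 + 1.33*v^2 + 0.85*v - 7.98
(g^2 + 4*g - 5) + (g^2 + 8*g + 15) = 2*g^2 + 12*g + 10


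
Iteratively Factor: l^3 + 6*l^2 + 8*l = (l + 2)*(l^2 + 4*l) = (l + 2)*(l + 4)*(l)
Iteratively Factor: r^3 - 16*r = (r)*(r^2 - 16) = r*(r - 4)*(r + 4)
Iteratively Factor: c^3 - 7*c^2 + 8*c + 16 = (c - 4)*(c^2 - 3*c - 4) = (c - 4)*(c + 1)*(c - 4)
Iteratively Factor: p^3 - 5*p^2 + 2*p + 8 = (p + 1)*(p^2 - 6*p + 8) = (p - 2)*(p + 1)*(p - 4)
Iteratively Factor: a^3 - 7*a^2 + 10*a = (a)*(a^2 - 7*a + 10) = a*(a - 2)*(a - 5)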